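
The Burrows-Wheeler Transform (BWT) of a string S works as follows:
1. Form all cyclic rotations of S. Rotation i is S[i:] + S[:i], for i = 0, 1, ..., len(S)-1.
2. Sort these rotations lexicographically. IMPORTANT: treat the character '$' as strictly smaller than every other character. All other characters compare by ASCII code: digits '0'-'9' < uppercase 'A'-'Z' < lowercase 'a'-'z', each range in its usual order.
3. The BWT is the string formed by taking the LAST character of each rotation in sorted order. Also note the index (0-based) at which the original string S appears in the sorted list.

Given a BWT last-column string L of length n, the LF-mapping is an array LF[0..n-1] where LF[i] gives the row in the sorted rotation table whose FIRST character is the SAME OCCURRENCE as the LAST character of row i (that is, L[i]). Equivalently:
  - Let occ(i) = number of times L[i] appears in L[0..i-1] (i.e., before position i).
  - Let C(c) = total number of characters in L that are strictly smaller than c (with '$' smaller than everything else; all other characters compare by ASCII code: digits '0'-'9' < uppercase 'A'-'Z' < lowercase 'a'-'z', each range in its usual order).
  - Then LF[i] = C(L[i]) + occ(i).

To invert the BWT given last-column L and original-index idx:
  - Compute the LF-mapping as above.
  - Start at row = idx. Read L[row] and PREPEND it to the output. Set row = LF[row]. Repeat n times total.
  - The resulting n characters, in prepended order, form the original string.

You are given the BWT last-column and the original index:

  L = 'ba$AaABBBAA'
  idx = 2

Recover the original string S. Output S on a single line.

LF mapping: 10 8 0 1 9 2 5 6 7 3 4
Walk LF starting at row 2, prepending L[row]:
  step 1: row=2, L[2]='$', prepend. Next row=LF[2]=0
  step 2: row=0, L[0]='b', prepend. Next row=LF[0]=10
  step 3: row=10, L[10]='A', prepend. Next row=LF[10]=4
  step 4: row=4, L[4]='a', prepend. Next row=LF[4]=9
  step 5: row=9, L[9]='A', prepend. Next row=LF[9]=3
  step 6: row=3, L[3]='A', prepend. Next row=LF[3]=1
  step 7: row=1, L[1]='a', prepend. Next row=LF[1]=8
  step 8: row=8, L[8]='B', prepend. Next row=LF[8]=7
  step 9: row=7, L[7]='B', prepend. Next row=LF[7]=6
  step 10: row=6, L[6]='B', prepend. Next row=LF[6]=5
  step 11: row=5, L[5]='A', prepend. Next row=LF[5]=2
Reversed output: ABBBaAAaAb$

Answer: ABBBaAAaAb$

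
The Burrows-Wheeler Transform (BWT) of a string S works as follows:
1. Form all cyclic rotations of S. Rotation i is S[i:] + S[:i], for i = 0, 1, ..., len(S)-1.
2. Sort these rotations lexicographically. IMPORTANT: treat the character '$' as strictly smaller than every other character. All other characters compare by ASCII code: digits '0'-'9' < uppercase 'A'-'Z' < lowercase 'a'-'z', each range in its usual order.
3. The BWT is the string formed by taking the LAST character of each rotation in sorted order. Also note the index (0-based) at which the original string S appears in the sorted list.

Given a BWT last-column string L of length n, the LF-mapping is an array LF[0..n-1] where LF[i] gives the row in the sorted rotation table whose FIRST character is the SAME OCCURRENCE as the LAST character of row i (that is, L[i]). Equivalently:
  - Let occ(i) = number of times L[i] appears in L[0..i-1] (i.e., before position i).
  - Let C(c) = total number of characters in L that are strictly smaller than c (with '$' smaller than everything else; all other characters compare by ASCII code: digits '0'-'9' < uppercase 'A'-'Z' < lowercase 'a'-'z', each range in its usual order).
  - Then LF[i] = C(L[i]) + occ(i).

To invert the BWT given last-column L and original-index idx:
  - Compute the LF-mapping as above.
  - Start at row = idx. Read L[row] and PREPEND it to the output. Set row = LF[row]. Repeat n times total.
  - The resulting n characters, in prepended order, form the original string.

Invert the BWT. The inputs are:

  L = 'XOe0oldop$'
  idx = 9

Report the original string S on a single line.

Answer: poodleO0X$

Derivation:
LF mapping: 3 2 5 1 7 6 4 8 9 0
Walk LF starting at row 9, prepending L[row]:
  step 1: row=9, L[9]='$', prepend. Next row=LF[9]=0
  step 2: row=0, L[0]='X', prepend. Next row=LF[0]=3
  step 3: row=3, L[3]='0', prepend. Next row=LF[3]=1
  step 4: row=1, L[1]='O', prepend. Next row=LF[1]=2
  step 5: row=2, L[2]='e', prepend. Next row=LF[2]=5
  step 6: row=5, L[5]='l', prepend. Next row=LF[5]=6
  step 7: row=6, L[6]='d', prepend. Next row=LF[6]=4
  step 8: row=4, L[4]='o', prepend. Next row=LF[4]=7
  step 9: row=7, L[7]='o', prepend. Next row=LF[7]=8
  step 10: row=8, L[8]='p', prepend. Next row=LF[8]=9
Reversed output: poodleO0X$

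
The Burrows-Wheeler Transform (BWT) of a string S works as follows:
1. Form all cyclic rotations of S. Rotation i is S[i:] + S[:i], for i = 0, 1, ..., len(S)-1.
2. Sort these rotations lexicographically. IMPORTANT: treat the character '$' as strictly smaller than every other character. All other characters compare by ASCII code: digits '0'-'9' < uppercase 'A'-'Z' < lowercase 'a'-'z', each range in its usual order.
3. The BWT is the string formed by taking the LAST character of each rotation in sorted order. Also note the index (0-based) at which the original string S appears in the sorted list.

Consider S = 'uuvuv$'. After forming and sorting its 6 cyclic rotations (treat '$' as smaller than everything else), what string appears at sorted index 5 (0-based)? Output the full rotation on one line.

All 6 rotations (rotation i = S[i:]+S[:i]):
  rot[0] = uuvuv$
  rot[1] = uvuv$u
  rot[2] = vuv$uu
  rot[3] = uv$uuv
  rot[4] = v$uuvu
  rot[5] = $uuvuv
Sorted (with $ < everything):
  sorted[0] = $uuvuv
  sorted[1] = uuvuv$
  sorted[2] = uv$uuv
  sorted[3] = uvuv$u
  sorted[4] = v$uuvu
  sorted[5] = vuv$uu
sorted[5] = vuv$uu

Answer: vuv$uu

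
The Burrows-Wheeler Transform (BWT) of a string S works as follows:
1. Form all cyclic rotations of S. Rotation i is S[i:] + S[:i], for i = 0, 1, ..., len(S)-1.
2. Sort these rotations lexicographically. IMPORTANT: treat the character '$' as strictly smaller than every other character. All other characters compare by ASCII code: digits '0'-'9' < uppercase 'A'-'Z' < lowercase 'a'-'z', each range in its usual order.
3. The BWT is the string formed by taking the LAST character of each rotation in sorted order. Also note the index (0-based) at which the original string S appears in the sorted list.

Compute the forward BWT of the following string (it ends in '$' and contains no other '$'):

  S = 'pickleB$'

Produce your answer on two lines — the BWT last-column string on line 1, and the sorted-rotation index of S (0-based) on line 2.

Answer: Beilpck$
7

Derivation:
All 8 rotations (rotation i = S[i:]+S[:i]):
  rot[0] = pickleB$
  rot[1] = ickleB$p
  rot[2] = ckleB$pi
  rot[3] = kleB$pic
  rot[4] = leB$pick
  rot[5] = eB$pickl
  rot[6] = B$pickle
  rot[7] = $pickleB
Sorted (with $ < everything):
  sorted[0] = $pickleB  (last char: 'B')
  sorted[1] = B$pickle  (last char: 'e')
  sorted[2] = ckleB$pi  (last char: 'i')
  sorted[3] = eB$pickl  (last char: 'l')
  sorted[4] = ickleB$p  (last char: 'p')
  sorted[5] = kleB$pic  (last char: 'c')
  sorted[6] = leB$pick  (last char: 'k')
  sorted[7] = pickleB$  (last char: '$')
Last column: Beilpck$
Original string S is at sorted index 7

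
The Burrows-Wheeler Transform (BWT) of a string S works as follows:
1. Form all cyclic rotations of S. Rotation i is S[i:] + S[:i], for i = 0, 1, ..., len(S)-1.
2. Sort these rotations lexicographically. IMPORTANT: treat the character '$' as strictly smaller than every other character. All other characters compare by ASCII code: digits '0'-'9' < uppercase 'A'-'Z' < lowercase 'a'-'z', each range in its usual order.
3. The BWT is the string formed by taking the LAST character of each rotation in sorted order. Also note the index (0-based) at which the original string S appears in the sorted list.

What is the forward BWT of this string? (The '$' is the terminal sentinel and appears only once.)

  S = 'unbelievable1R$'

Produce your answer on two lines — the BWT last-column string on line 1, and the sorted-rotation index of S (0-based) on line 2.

Answer: Re1vnalbilbeu$e
13

Derivation:
All 15 rotations (rotation i = S[i:]+S[:i]):
  rot[0] = unbelievable1R$
  rot[1] = nbelievable1R$u
  rot[2] = believable1R$un
  rot[3] = elievable1R$unb
  rot[4] = lievable1R$unbe
  rot[5] = ievable1R$unbel
  rot[6] = evable1R$unbeli
  rot[7] = vable1R$unbelie
  rot[8] = able1R$unbeliev
  rot[9] = ble1R$unbelieva
  rot[10] = le1R$unbelievab
  rot[11] = e1R$unbelievabl
  rot[12] = 1R$unbelievable
  rot[13] = R$unbelievable1
  rot[14] = $unbelievable1R
Sorted (with $ < everything):
  sorted[0] = $unbelievable1R  (last char: 'R')
  sorted[1] = 1R$unbelievable  (last char: 'e')
  sorted[2] = R$unbelievable1  (last char: '1')
  sorted[3] = able1R$unbeliev  (last char: 'v')
  sorted[4] = believable1R$un  (last char: 'n')
  sorted[5] = ble1R$unbelieva  (last char: 'a')
  sorted[6] = e1R$unbelievabl  (last char: 'l')
  sorted[7] = elievable1R$unb  (last char: 'b')
  sorted[8] = evable1R$unbeli  (last char: 'i')
  sorted[9] = ievable1R$unbel  (last char: 'l')
  sorted[10] = le1R$unbelievab  (last char: 'b')
  sorted[11] = lievable1R$unbe  (last char: 'e')
  sorted[12] = nbelievable1R$u  (last char: 'u')
  sorted[13] = unbelievable1R$  (last char: '$')
  sorted[14] = vable1R$unbelie  (last char: 'e')
Last column: Re1vnalbilbeu$e
Original string S is at sorted index 13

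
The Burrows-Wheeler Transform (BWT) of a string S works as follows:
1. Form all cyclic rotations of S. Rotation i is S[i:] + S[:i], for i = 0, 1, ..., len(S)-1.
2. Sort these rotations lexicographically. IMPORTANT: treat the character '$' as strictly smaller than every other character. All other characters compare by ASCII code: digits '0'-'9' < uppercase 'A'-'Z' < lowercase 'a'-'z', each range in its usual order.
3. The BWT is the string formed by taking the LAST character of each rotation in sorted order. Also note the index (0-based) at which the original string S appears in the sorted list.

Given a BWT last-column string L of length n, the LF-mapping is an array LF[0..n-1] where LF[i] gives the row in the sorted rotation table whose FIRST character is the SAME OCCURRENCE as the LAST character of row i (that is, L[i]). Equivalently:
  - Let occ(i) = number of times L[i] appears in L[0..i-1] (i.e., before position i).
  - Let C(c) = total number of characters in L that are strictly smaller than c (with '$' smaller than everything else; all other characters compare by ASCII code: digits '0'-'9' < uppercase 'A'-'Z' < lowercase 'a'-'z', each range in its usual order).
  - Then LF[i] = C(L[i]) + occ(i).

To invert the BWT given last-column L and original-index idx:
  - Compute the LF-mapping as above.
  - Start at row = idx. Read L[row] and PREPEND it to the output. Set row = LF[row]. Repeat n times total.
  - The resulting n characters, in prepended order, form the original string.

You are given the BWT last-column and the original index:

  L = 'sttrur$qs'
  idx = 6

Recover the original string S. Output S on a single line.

Answer: tqtrrsus$

Derivation:
LF mapping: 4 6 7 2 8 3 0 1 5
Walk LF starting at row 6, prepending L[row]:
  step 1: row=6, L[6]='$', prepend. Next row=LF[6]=0
  step 2: row=0, L[0]='s', prepend. Next row=LF[0]=4
  step 3: row=4, L[4]='u', prepend. Next row=LF[4]=8
  step 4: row=8, L[8]='s', prepend. Next row=LF[8]=5
  step 5: row=5, L[5]='r', prepend. Next row=LF[5]=3
  step 6: row=3, L[3]='r', prepend. Next row=LF[3]=2
  step 7: row=2, L[2]='t', prepend. Next row=LF[2]=7
  step 8: row=7, L[7]='q', prepend. Next row=LF[7]=1
  step 9: row=1, L[1]='t', prepend. Next row=LF[1]=6
Reversed output: tqtrrsus$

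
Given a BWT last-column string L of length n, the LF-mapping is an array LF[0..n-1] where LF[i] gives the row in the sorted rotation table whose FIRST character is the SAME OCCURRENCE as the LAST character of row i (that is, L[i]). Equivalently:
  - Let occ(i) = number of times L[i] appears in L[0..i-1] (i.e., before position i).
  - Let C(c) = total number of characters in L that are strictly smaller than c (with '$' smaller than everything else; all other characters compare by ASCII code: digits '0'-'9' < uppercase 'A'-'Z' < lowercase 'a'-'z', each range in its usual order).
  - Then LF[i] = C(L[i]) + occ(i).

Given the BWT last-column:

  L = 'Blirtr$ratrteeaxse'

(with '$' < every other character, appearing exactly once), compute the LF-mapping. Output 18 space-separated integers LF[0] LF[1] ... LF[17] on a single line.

Char counts: '$':1, 'B':1, 'a':2, 'e':3, 'i':1, 'l':1, 'r':4, 's':1, 't':3, 'x':1
C (first-col start): C('$')=0, C('B')=1, C('a')=2, C('e')=4, C('i')=7, C('l')=8, C('r')=9, C('s')=13, C('t')=14, C('x')=17
L[0]='B': occ=0, LF[0]=C('B')+0=1+0=1
L[1]='l': occ=0, LF[1]=C('l')+0=8+0=8
L[2]='i': occ=0, LF[2]=C('i')+0=7+0=7
L[3]='r': occ=0, LF[3]=C('r')+0=9+0=9
L[4]='t': occ=0, LF[4]=C('t')+0=14+0=14
L[5]='r': occ=1, LF[5]=C('r')+1=9+1=10
L[6]='$': occ=0, LF[6]=C('$')+0=0+0=0
L[7]='r': occ=2, LF[7]=C('r')+2=9+2=11
L[8]='a': occ=0, LF[8]=C('a')+0=2+0=2
L[9]='t': occ=1, LF[9]=C('t')+1=14+1=15
L[10]='r': occ=3, LF[10]=C('r')+3=9+3=12
L[11]='t': occ=2, LF[11]=C('t')+2=14+2=16
L[12]='e': occ=0, LF[12]=C('e')+0=4+0=4
L[13]='e': occ=1, LF[13]=C('e')+1=4+1=5
L[14]='a': occ=1, LF[14]=C('a')+1=2+1=3
L[15]='x': occ=0, LF[15]=C('x')+0=17+0=17
L[16]='s': occ=0, LF[16]=C('s')+0=13+0=13
L[17]='e': occ=2, LF[17]=C('e')+2=4+2=6

Answer: 1 8 7 9 14 10 0 11 2 15 12 16 4 5 3 17 13 6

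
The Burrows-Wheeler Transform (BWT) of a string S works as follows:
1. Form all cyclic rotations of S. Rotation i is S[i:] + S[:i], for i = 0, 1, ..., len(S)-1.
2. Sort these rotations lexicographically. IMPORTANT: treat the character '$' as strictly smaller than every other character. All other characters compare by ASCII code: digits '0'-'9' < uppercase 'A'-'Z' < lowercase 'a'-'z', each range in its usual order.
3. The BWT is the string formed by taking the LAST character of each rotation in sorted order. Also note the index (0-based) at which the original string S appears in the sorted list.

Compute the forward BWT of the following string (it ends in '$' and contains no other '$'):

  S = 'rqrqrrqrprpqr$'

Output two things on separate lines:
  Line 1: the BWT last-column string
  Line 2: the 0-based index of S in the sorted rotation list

Answer: rrrprrrqpqr$qq
11

Derivation:
All 14 rotations (rotation i = S[i:]+S[:i]):
  rot[0] = rqrqrrqrprpqr$
  rot[1] = qrqrrqrprpqr$r
  rot[2] = rqrrqrprpqr$rq
  rot[3] = qrrqrprpqr$rqr
  rot[4] = rrqrprpqr$rqrq
  rot[5] = rqrprpqr$rqrqr
  rot[6] = qrprpqr$rqrqrr
  rot[7] = rprpqr$rqrqrrq
  rot[8] = prpqr$rqrqrrqr
  rot[9] = rpqr$rqrqrrqrp
  rot[10] = pqr$rqrqrrqrpr
  rot[11] = qr$rqrqrrqrprp
  rot[12] = r$rqrqrrqrprpq
  rot[13] = $rqrqrrqrprpqr
Sorted (with $ < everything):
  sorted[0] = $rqrqrrqrprpqr  (last char: 'r')
  sorted[1] = pqr$rqrqrrqrpr  (last char: 'r')
  sorted[2] = prpqr$rqrqrrqr  (last char: 'r')
  sorted[3] = qr$rqrqrrqrprp  (last char: 'p')
  sorted[4] = qrprpqr$rqrqrr  (last char: 'r')
  sorted[5] = qrqrrqrprpqr$r  (last char: 'r')
  sorted[6] = qrrqrprpqr$rqr  (last char: 'r')
  sorted[7] = r$rqrqrrqrprpq  (last char: 'q')
  sorted[8] = rpqr$rqrqrrqrp  (last char: 'p')
  sorted[9] = rprpqr$rqrqrrq  (last char: 'q')
  sorted[10] = rqrprpqr$rqrqr  (last char: 'r')
  sorted[11] = rqrqrrqrprpqr$  (last char: '$')
  sorted[12] = rqrrqrprpqr$rq  (last char: 'q')
  sorted[13] = rrqrprpqr$rqrq  (last char: 'q')
Last column: rrrprrrqpqr$qq
Original string S is at sorted index 11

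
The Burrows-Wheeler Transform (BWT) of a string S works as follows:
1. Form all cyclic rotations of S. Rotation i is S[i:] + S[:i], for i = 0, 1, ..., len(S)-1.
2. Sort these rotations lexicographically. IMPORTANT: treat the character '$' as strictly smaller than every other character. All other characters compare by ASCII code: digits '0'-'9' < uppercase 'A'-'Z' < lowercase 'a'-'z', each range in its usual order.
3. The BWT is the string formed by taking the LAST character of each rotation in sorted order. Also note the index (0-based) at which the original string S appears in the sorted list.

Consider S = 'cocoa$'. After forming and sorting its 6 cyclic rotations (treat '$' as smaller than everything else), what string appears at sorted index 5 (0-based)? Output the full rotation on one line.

All 6 rotations (rotation i = S[i:]+S[:i]):
  rot[0] = cocoa$
  rot[1] = ocoa$c
  rot[2] = coa$co
  rot[3] = oa$coc
  rot[4] = a$coco
  rot[5] = $cocoa
Sorted (with $ < everything):
  sorted[0] = $cocoa
  sorted[1] = a$coco
  sorted[2] = coa$co
  sorted[3] = cocoa$
  sorted[4] = oa$coc
  sorted[5] = ocoa$c
sorted[5] = ocoa$c

Answer: ocoa$c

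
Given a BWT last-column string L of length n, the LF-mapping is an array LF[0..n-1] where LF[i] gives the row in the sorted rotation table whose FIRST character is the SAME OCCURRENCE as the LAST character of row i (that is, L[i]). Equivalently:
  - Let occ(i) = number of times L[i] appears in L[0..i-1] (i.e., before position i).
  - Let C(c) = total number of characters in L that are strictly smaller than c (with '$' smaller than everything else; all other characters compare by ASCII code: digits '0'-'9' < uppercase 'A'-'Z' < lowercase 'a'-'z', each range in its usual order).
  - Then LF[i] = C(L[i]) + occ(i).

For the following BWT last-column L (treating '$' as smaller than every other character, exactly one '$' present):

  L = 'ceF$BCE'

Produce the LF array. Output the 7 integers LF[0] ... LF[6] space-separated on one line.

Answer: 5 6 4 0 1 2 3

Derivation:
Char counts: '$':1, 'B':1, 'C':1, 'E':1, 'F':1, 'c':1, 'e':1
C (first-col start): C('$')=0, C('B')=1, C('C')=2, C('E')=3, C('F')=4, C('c')=5, C('e')=6
L[0]='c': occ=0, LF[0]=C('c')+0=5+0=5
L[1]='e': occ=0, LF[1]=C('e')+0=6+0=6
L[2]='F': occ=0, LF[2]=C('F')+0=4+0=4
L[3]='$': occ=0, LF[3]=C('$')+0=0+0=0
L[4]='B': occ=0, LF[4]=C('B')+0=1+0=1
L[5]='C': occ=0, LF[5]=C('C')+0=2+0=2
L[6]='E': occ=0, LF[6]=C('E')+0=3+0=3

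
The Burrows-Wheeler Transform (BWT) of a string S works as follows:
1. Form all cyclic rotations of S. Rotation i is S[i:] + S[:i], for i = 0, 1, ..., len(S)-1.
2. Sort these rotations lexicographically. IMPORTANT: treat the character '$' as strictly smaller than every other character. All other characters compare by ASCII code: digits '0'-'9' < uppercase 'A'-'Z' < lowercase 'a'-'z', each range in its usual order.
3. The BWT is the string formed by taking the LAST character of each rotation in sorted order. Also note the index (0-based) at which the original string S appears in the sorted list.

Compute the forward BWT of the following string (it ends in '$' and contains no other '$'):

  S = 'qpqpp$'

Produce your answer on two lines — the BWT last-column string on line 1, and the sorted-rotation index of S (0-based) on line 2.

Answer: ppqqp$
5

Derivation:
All 6 rotations (rotation i = S[i:]+S[:i]):
  rot[0] = qpqpp$
  rot[1] = pqpp$q
  rot[2] = qpp$qp
  rot[3] = pp$qpq
  rot[4] = p$qpqp
  rot[5] = $qpqpp
Sorted (with $ < everything):
  sorted[0] = $qpqpp  (last char: 'p')
  sorted[1] = p$qpqp  (last char: 'p')
  sorted[2] = pp$qpq  (last char: 'q')
  sorted[3] = pqpp$q  (last char: 'q')
  sorted[4] = qpp$qp  (last char: 'p')
  sorted[5] = qpqpp$  (last char: '$')
Last column: ppqqp$
Original string S is at sorted index 5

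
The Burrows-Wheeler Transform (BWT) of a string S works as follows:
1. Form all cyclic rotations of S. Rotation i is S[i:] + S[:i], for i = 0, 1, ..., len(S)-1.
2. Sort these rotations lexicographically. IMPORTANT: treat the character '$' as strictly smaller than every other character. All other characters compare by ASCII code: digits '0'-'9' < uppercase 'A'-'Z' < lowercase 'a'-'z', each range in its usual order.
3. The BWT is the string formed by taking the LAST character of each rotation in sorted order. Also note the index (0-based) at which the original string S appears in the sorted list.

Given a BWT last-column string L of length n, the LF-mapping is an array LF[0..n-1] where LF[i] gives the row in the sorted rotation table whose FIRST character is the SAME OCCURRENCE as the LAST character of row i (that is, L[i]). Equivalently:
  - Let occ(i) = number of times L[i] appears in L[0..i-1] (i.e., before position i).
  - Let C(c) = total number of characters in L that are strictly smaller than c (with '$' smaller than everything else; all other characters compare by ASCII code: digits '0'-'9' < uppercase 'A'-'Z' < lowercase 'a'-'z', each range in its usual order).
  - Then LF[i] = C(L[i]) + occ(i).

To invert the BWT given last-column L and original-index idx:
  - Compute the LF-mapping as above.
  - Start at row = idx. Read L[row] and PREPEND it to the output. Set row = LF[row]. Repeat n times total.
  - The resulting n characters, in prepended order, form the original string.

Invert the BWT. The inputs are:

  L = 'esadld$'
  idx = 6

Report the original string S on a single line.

LF mapping: 4 6 1 2 5 3 0
Walk LF starting at row 6, prepending L[row]:
  step 1: row=6, L[6]='$', prepend. Next row=LF[6]=0
  step 2: row=0, L[0]='e', prepend. Next row=LF[0]=4
  step 3: row=4, L[4]='l', prepend. Next row=LF[4]=5
  step 4: row=5, L[5]='d', prepend. Next row=LF[5]=3
  step 5: row=3, L[3]='d', prepend. Next row=LF[3]=2
  step 6: row=2, L[2]='a', prepend. Next row=LF[2]=1
  step 7: row=1, L[1]='s', prepend. Next row=LF[1]=6
Reversed output: saddle$

Answer: saddle$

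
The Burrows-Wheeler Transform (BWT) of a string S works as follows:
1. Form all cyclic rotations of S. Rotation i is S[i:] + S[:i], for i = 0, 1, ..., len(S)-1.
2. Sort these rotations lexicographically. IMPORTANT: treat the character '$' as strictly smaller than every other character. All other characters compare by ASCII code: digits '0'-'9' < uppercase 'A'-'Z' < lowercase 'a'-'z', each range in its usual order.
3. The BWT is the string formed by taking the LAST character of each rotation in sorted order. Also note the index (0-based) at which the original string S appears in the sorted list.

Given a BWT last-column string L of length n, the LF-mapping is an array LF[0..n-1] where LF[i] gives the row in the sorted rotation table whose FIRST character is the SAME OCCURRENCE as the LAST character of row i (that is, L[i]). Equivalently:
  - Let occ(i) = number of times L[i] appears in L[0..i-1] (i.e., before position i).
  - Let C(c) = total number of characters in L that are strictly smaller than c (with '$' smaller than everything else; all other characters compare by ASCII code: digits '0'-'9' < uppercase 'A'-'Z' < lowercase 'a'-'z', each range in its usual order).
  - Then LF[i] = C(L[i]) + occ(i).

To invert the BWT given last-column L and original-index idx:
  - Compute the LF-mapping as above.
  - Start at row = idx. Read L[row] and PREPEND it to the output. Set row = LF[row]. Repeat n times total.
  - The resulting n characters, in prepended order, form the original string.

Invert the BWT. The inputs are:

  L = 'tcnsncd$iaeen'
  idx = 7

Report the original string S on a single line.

LF mapping: 12 2 8 11 9 3 4 0 7 1 5 6 10
Walk LF starting at row 7, prepending L[row]:
  step 1: row=7, L[7]='$', prepend. Next row=LF[7]=0
  step 2: row=0, L[0]='t', prepend. Next row=LF[0]=12
  step 3: row=12, L[12]='n', prepend. Next row=LF[12]=10
  step 4: row=10, L[10]='e', prepend. Next row=LF[10]=5
  step 5: row=5, L[5]='c', prepend. Next row=LF[5]=3
  step 6: row=3, L[3]='s', prepend. Next row=LF[3]=11
  step 7: row=11, L[11]='e', prepend. Next row=LF[11]=6
  step 8: row=6, L[6]='d', prepend. Next row=LF[6]=4
  step 9: row=4, L[4]='n', prepend. Next row=LF[4]=9
  step 10: row=9, L[9]='a', prepend. Next row=LF[9]=1
  step 11: row=1, L[1]='c', prepend. Next row=LF[1]=2
  step 12: row=2, L[2]='n', prepend. Next row=LF[2]=8
  step 13: row=8, L[8]='i', prepend. Next row=LF[8]=7
Reversed output: incandescent$

Answer: incandescent$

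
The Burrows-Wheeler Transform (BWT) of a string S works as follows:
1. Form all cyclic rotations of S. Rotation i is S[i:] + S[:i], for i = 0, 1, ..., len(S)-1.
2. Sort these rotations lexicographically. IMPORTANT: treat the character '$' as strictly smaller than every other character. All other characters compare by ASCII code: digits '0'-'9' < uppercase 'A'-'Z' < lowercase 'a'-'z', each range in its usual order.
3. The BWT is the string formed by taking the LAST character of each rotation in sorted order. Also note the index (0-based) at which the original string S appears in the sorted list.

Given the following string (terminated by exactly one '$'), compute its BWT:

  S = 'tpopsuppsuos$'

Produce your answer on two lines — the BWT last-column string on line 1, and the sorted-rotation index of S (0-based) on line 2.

Answer: sputupoopp$ss
10

Derivation:
All 13 rotations (rotation i = S[i:]+S[:i]):
  rot[0] = tpopsuppsuos$
  rot[1] = popsuppsuos$t
  rot[2] = opsuppsuos$tp
  rot[3] = psuppsuos$tpo
  rot[4] = suppsuos$tpop
  rot[5] = uppsuos$tpops
  rot[6] = ppsuos$tpopsu
  rot[7] = psuos$tpopsup
  rot[8] = suos$tpopsupp
  rot[9] = uos$tpopsupps
  rot[10] = os$tpopsuppsu
  rot[11] = s$tpopsuppsuo
  rot[12] = $tpopsuppsuos
Sorted (with $ < everything):
  sorted[0] = $tpopsuppsuos  (last char: 's')
  sorted[1] = opsuppsuos$tp  (last char: 'p')
  sorted[2] = os$tpopsuppsu  (last char: 'u')
  sorted[3] = popsuppsuos$t  (last char: 't')
  sorted[4] = ppsuos$tpopsu  (last char: 'u')
  sorted[5] = psuos$tpopsup  (last char: 'p')
  sorted[6] = psuppsuos$tpo  (last char: 'o')
  sorted[7] = s$tpopsuppsuo  (last char: 'o')
  sorted[8] = suos$tpopsupp  (last char: 'p')
  sorted[9] = suppsuos$tpop  (last char: 'p')
  sorted[10] = tpopsuppsuos$  (last char: '$')
  sorted[11] = uos$tpopsupps  (last char: 's')
  sorted[12] = uppsuos$tpops  (last char: 's')
Last column: sputupoopp$ss
Original string S is at sorted index 10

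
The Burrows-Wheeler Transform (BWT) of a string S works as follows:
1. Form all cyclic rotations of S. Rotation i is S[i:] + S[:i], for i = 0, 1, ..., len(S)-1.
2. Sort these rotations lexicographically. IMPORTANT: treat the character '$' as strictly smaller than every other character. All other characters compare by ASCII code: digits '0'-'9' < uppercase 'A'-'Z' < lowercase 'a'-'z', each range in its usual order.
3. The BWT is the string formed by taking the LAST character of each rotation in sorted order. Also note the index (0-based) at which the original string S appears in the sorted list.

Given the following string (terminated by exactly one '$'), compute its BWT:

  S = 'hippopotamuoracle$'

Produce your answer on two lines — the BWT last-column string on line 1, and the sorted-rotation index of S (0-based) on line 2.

All 18 rotations (rotation i = S[i:]+S[:i]):
  rot[0] = hippopotamuoracle$
  rot[1] = ippopotamuoracle$h
  rot[2] = ppopotamuoracle$hi
  rot[3] = popotamuoracle$hip
  rot[4] = opotamuoracle$hipp
  rot[5] = potamuoracle$hippo
  rot[6] = otamuoracle$hippop
  rot[7] = tamuoracle$hippopo
  rot[8] = amuoracle$hippopot
  rot[9] = muoracle$hippopota
  rot[10] = uoracle$hippopotam
  rot[11] = oracle$hippopotamu
  rot[12] = racle$hippopotamuo
  rot[13] = acle$hippopotamuor
  rot[14] = cle$hippopotamuora
  rot[15] = le$hippopotamuorac
  rot[16] = e$hippopotamuoracl
  rot[17] = $hippopotamuoracle
Sorted (with $ < everything):
  sorted[0] = $hippopotamuoracle  (last char: 'e')
  sorted[1] = acle$hippopotamuor  (last char: 'r')
  sorted[2] = amuoracle$hippopot  (last char: 't')
  sorted[3] = cle$hippopotamuora  (last char: 'a')
  sorted[4] = e$hippopotamuoracl  (last char: 'l')
  sorted[5] = hippopotamuoracle$  (last char: '$')
  sorted[6] = ippopotamuoracle$h  (last char: 'h')
  sorted[7] = le$hippopotamuorac  (last char: 'c')
  sorted[8] = muoracle$hippopota  (last char: 'a')
  sorted[9] = opotamuoracle$hipp  (last char: 'p')
  sorted[10] = oracle$hippopotamu  (last char: 'u')
  sorted[11] = otamuoracle$hippop  (last char: 'p')
  sorted[12] = popotamuoracle$hip  (last char: 'p')
  sorted[13] = potamuoracle$hippo  (last char: 'o')
  sorted[14] = ppopotamuoracle$hi  (last char: 'i')
  sorted[15] = racle$hippopotamuo  (last char: 'o')
  sorted[16] = tamuoracle$hippopo  (last char: 'o')
  sorted[17] = uoracle$hippopotam  (last char: 'm')
Last column: ertal$hcapuppoioom
Original string S is at sorted index 5

Answer: ertal$hcapuppoioom
5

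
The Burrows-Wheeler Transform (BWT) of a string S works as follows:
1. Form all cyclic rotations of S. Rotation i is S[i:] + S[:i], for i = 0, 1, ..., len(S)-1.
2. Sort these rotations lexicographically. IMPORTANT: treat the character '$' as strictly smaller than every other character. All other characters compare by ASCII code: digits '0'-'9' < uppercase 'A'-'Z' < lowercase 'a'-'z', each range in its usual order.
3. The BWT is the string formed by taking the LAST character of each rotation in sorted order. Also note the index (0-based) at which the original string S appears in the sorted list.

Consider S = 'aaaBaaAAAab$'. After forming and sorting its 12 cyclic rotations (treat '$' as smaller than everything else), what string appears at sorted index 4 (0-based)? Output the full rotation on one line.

Answer: BaaAAAab$aaa

Derivation:
All 12 rotations (rotation i = S[i:]+S[:i]):
  rot[0] = aaaBaaAAAab$
  rot[1] = aaBaaAAAab$a
  rot[2] = aBaaAAAab$aa
  rot[3] = BaaAAAab$aaa
  rot[4] = aaAAAab$aaaB
  rot[5] = aAAAab$aaaBa
  rot[6] = AAAab$aaaBaa
  rot[7] = AAab$aaaBaaA
  rot[8] = Aab$aaaBaaAA
  rot[9] = ab$aaaBaaAAA
  rot[10] = b$aaaBaaAAAa
  rot[11] = $aaaBaaAAAab
Sorted (with $ < everything):
  sorted[0] = $aaaBaaAAAab
  sorted[1] = AAAab$aaaBaa
  sorted[2] = AAab$aaaBaaA
  sorted[3] = Aab$aaaBaaAA
  sorted[4] = BaaAAAab$aaa
  sorted[5] = aAAAab$aaaBa
  sorted[6] = aBaaAAAab$aa
  sorted[7] = aaAAAab$aaaB
  sorted[8] = aaBaaAAAab$a
  sorted[9] = aaaBaaAAAab$
  sorted[10] = ab$aaaBaaAAA
  sorted[11] = b$aaaBaaAAAa
sorted[4] = BaaAAAab$aaa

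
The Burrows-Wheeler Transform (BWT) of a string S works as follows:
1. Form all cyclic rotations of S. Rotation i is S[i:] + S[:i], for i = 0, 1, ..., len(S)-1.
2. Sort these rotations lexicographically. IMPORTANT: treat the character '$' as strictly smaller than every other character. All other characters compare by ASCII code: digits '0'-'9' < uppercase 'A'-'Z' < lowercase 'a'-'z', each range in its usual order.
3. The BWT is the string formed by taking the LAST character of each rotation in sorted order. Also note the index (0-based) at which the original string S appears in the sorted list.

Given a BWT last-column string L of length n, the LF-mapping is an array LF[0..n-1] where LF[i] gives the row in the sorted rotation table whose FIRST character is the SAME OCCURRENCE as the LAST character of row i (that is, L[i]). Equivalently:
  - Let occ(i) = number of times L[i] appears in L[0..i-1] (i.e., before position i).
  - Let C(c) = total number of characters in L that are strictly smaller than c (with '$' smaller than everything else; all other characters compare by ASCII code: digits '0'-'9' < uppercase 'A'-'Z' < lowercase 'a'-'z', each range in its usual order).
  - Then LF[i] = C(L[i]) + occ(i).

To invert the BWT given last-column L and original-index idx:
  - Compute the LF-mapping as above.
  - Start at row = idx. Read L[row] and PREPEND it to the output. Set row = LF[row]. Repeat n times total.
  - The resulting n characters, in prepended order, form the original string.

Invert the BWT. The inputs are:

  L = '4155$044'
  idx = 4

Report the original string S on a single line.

Answer: 4510454$

Derivation:
LF mapping: 3 2 6 7 0 1 4 5
Walk LF starting at row 4, prepending L[row]:
  step 1: row=4, L[4]='$', prepend. Next row=LF[4]=0
  step 2: row=0, L[0]='4', prepend. Next row=LF[0]=3
  step 3: row=3, L[3]='5', prepend. Next row=LF[3]=7
  step 4: row=7, L[7]='4', prepend. Next row=LF[7]=5
  step 5: row=5, L[5]='0', prepend. Next row=LF[5]=1
  step 6: row=1, L[1]='1', prepend. Next row=LF[1]=2
  step 7: row=2, L[2]='5', prepend. Next row=LF[2]=6
  step 8: row=6, L[6]='4', prepend. Next row=LF[6]=4
Reversed output: 4510454$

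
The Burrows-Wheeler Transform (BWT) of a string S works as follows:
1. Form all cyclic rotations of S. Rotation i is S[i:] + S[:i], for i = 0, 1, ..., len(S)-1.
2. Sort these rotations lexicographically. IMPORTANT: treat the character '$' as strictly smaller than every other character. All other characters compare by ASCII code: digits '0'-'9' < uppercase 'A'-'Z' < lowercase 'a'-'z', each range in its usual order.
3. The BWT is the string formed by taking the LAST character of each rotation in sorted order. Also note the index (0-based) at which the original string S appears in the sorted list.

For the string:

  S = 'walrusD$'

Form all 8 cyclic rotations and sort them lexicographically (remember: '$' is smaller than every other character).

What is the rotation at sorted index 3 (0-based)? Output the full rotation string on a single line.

All 8 rotations (rotation i = S[i:]+S[:i]):
  rot[0] = walrusD$
  rot[1] = alrusD$w
  rot[2] = lrusD$wa
  rot[3] = rusD$wal
  rot[4] = usD$walr
  rot[5] = sD$walru
  rot[6] = D$walrus
  rot[7] = $walrusD
Sorted (with $ < everything):
  sorted[0] = $walrusD
  sorted[1] = D$walrus
  sorted[2] = alrusD$w
  sorted[3] = lrusD$wa
  sorted[4] = rusD$wal
  sorted[5] = sD$walru
  sorted[6] = usD$walr
  sorted[7] = walrusD$
sorted[3] = lrusD$wa

Answer: lrusD$wa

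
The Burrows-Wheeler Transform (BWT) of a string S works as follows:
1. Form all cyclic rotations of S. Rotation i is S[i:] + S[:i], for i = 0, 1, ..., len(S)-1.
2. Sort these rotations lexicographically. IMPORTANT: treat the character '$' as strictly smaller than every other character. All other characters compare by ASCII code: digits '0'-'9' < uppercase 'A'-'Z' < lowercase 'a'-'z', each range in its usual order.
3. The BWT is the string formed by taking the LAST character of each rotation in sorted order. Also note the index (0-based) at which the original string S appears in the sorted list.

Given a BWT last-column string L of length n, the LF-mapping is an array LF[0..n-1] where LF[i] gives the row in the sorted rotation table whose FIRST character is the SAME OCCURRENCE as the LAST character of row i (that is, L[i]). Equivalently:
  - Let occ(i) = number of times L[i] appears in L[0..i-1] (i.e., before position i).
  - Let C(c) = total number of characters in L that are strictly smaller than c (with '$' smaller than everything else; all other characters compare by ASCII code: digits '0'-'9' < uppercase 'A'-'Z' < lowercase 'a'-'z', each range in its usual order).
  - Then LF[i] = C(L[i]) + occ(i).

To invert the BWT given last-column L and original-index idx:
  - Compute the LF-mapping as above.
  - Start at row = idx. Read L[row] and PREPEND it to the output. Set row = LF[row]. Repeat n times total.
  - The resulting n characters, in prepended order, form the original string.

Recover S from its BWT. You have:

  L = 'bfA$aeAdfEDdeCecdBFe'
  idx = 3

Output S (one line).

LF mapping: 9 18 1 0 8 14 2 11 19 6 5 12 15 4 16 10 13 3 7 17
Walk LF starting at row 3, prepending L[row]:
  step 1: row=3, L[3]='$', prepend. Next row=LF[3]=0
  step 2: row=0, L[0]='b', prepend. Next row=LF[0]=9
  step 3: row=9, L[9]='E', prepend. Next row=LF[9]=6
  step 4: row=6, L[6]='A', prepend. Next row=LF[6]=2
  step 5: row=2, L[2]='A', prepend. Next row=LF[2]=1
  step 6: row=1, L[1]='f', prepend. Next row=LF[1]=18
  step 7: row=18, L[18]='F', prepend. Next row=LF[18]=7
  step 8: row=7, L[7]='d', prepend. Next row=LF[7]=11
  step 9: row=11, L[11]='d', prepend. Next row=LF[11]=12
  step 10: row=12, L[12]='e', prepend. Next row=LF[12]=15
  step 11: row=15, L[15]='c', prepend. Next row=LF[15]=10
  step 12: row=10, L[10]='D', prepend. Next row=LF[10]=5
  step 13: row=5, L[5]='e', prepend. Next row=LF[5]=14
  step 14: row=14, L[14]='e', prepend. Next row=LF[14]=16
  step 15: row=16, L[16]='d', prepend. Next row=LF[16]=13
  step 16: row=13, L[13]='C', prepend. Next row=LF[13]=4
  step 17: row=4, L[4]='a', prepend. Next row=LF[4]=8
  step 18: row=8, L[8]='f', prepend. Next row=LF[8]=19
  step 19: row=19, L[19]='e', prepend. Next row=LF[19]=17
  step 20: row=17, L[17]='B', prepend. Next row=LF[17]=3
Reversed output: BefaCdeeDceddFfAAEb$

Answer: BefaCdeeDceddFfAAEb$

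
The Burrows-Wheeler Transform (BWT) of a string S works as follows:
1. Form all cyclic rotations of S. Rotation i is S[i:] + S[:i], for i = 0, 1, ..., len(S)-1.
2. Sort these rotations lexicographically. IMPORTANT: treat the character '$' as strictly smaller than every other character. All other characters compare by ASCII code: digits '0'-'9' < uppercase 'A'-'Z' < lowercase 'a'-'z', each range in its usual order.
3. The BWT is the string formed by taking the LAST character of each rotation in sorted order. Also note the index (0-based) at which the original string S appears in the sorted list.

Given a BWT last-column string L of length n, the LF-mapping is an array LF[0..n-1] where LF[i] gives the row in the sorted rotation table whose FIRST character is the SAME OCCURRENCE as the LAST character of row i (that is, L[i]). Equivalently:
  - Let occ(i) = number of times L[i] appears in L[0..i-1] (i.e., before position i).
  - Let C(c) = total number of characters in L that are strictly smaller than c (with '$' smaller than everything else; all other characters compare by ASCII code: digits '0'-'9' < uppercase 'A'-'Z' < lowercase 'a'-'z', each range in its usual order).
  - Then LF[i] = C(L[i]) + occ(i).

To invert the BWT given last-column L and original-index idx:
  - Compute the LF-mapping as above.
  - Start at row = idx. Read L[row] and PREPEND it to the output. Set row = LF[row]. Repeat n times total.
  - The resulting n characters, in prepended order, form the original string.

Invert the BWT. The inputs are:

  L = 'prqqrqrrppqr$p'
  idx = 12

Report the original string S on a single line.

LF mapping: 1 9 5 6 10 7 11 12 2 3 8 13 0 4
Walk LF starting at row 12, prepending L[row]:
  step 1: row=12, L[12]='$', prepend. Next row=LF[12]=0
  step 2: row=0, L[0]='p', prepend. Next row=LF[0]=1
  step 3: row=1, L[1]='r', prepend. Next row=LF[1]=9
  step 4: row=9, L[9]='p', prepend. Next row=LF[9]=3
  step 5: row=3, L[3]='q', prepend. Next row=LF[3]=6
  step 6: row=6, L[6]='r', prepend. Next row=LF[6]=11
  step 7: row=11, L[11]='r', prepend. Next row=LF[11]=13
  step 8: row=13, L[13]='p', prepend. Next row=LF[13]=4
  step 9: row=4, L[4]='r', prepend. Next row=LF[4]=10
  step 10: row=10, L[10]='q', prepend. Next row=LF[10]=8
  step 11: row=8, L[8]='p', prepend. Next row=LF[8]=2
  step 12: row=2, L[2]='q', prepend. Next row=LF[2]=5
  step 13: row=5, L[5]='q', prepend. Next row=LF[5]=7
  step 14: row=7, L[7]='r', prepend. Next row=LF[7]=12
Reversed output: rqqpqrprrqprp$

Answer: rqqpqrprrqprp$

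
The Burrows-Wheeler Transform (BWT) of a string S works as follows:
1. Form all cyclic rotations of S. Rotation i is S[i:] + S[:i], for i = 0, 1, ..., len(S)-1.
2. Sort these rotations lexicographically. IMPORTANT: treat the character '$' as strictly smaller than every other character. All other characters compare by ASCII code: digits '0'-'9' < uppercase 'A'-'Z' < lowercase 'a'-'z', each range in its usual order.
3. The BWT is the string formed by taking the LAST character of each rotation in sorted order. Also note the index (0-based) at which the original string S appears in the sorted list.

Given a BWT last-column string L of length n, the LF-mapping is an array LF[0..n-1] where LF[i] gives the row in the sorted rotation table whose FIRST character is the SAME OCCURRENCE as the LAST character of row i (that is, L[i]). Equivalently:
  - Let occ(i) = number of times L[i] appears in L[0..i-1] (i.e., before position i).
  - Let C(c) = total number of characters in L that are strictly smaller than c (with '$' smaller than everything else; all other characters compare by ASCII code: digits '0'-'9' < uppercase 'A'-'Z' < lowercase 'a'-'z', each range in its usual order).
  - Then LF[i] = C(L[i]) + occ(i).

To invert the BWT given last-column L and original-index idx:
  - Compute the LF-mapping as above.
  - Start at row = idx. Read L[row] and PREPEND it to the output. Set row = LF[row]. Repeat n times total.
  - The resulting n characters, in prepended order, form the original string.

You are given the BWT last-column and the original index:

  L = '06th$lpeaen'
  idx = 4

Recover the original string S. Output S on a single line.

LF mapping: 1 2 10 6 0 7 9 4 3 5 8
Walk LF starting at row 4, prepending L[row]:
  step 1: row=4, L[4]='$', prepend. Next row=LF[4]=0
  step 2: row=0, L[0]='0', prepend. Next row=LF[0]=1
  step 3: row=1, L[1]='6', prepend. Next row=LF[1]=2
  step 4: row=2, L[2]='t', prepend. Next row=LF[2]=10
  step 5: row=10, L[10]='n', prepend. Next row=LF[10]=8
  step 6: row=8, L[8]='a', prepend. Next row=LF[8]=3
  step 7: row=3, L[3]='h', prepend. Next row=LF[3]=6
  step 8: row=6, L[6]='p', prepend. Next row=LF[6]=9
  step 9: row=9, L[9]='e', prepend. Next row=LF[9]=5
  step 10: row=5, L[5]='l', prepend. Next row=LF[5]=7
  step 11: row=7, L[7]='e', prepend. Next row=LF[7]=4
Reversed output: elephant60$

Answer: elephant60$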